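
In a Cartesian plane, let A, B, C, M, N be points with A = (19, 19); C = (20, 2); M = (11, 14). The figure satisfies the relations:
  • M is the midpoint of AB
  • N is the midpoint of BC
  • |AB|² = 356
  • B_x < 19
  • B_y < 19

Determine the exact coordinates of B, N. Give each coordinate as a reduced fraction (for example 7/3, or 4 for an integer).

B = (3, 9)
N = (23/2, 11/2)

1. B_x = 3  [B = 2·M−A = 2·(11, 14)−(19, 19)]
2. B_y = 9  [B = 2·M−A = 2·(11, 14)−(19, 19)]
   so B = (3, 9)
3. N_x = 23/2  [2·N = B+C = (3, 9)+(20, 2)]
4. N_y = 11/2  [2·N = B+C = (3, 9)+(20, 2)]
   so N = (23/2, 11/2)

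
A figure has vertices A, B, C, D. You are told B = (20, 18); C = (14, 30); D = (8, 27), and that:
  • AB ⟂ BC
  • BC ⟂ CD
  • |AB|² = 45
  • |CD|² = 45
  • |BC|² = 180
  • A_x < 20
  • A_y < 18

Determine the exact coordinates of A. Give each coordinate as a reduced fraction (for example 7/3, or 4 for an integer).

1. A_x = 14  [[AB ⟂ BC ⇒ 6x-12y+96=0] ∩ [|A−(20, 18)|²=45]]
2. A_y = 15  [[AB ⟂ BC ⇒ 6x-12y+96=0] ∩ [|A−(20, 18)|²=45]]
   so A = (14, 15)

A = (14, 15)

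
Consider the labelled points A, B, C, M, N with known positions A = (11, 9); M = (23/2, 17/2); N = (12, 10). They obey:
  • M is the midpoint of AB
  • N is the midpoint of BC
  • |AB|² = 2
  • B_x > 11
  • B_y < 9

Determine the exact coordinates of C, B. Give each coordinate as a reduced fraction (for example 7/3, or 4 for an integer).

1. B_x = 12  [B = 2·M−A = 2·(23/2, 17/2)−(11, 9)]
2. B_y = 8  [B = 2·M−A = 2·(23/2, 17/2)−(11, 9)]
   so B = (12, 8)
3. C_x = 12  [C = 2·N−B = 2·(12, 10)−(12, 8)]
4. C_y = 12  [C = 2·N−B = 2·(12, 10)−(12, 8)]
   so C = (12, 12)

C = (12, 12)
B = (12, 8)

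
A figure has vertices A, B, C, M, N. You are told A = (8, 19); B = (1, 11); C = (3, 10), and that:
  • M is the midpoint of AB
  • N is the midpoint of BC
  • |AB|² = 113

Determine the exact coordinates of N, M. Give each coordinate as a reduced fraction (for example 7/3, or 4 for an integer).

N = (2, 21/2)
M = (9/2, 15)

1. M_x = 9/2  [2·M = A+B = (8, 19)+(1, 11)]
2. M_y = 15  [2·M = A+B = (8, 19)+(1, 11)]
   so M = (9/2, 15)
3. N_x = 2  [2·N = B+C = (1, 11)+(3, 10)]
4. N_y = 21/2  [2·N = B+C = (1, 11)+(3, 10)]
   so N = (2, 21/2)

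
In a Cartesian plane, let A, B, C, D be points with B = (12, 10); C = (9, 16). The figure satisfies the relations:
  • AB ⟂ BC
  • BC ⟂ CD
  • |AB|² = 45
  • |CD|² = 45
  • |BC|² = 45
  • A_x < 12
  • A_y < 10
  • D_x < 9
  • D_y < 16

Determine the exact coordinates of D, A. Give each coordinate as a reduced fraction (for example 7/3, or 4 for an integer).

1. D_x = 3  [[BC ⟂ CD ⇒ -3x+6y-69=0] ∩ [|D−(9, 16)|²=45]]
2. D_y = 13  [[BC ⟂ CD ⇒ -3x+6y-69=0] ∩ [|D−(9, 16)|²=45]]
   so D = (3, 13)
3. A_x = 6  [[AB ⟂ BC ⇒ 3x-6y+24=0] ∩ [|A−(12, 10)|²=45]]
4. A_y = 7  [[AB ⟂ BC ⇒ 3x-6y+24=0] ∩ [|A−(12, 10)|²=45]]
   so A = (6, 7)

D = (3, 13)
A = (6, 7)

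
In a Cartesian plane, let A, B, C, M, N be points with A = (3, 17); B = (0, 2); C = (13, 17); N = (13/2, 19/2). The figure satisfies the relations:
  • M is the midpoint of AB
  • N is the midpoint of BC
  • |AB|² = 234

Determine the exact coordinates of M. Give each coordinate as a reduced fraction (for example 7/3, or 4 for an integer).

1. M_x = 3/2  [2·M = A+B = (3, 17)+(0, 2)]
2. M_y = 19/2  [2·M = A+B = (3, 17)+(0, 2)]
   so M = (3/2, 19/2)

M = (3/2, 19/2)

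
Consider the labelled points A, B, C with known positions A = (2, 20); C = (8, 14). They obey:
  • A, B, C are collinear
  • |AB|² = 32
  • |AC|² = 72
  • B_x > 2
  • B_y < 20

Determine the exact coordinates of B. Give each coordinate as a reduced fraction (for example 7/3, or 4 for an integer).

B = (6, 16)

1. B_x = 6  [[A, B, C are collinear ⇒ -6x-6y+132=0] ∩ [|B−(2, 20)|²=32]]
2. B_y = 16  [[A, B, C are collinear ⇒ -6x-6y+132=0] ∩ [|B−(2, 20)|²=32]]
   so B = (6, 16)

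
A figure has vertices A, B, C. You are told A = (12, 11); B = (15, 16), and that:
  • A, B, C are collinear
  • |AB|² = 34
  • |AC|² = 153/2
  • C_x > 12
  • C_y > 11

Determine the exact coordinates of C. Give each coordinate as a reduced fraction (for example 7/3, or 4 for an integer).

1. C_x = 33/2  [[A, B, C are collinear ⇒ -5x+3y+27=0] ∩ [|C−(12, 11)|²=153/2]]
2. C_y = 37/2  [[A, B, C are collinear ⇒ -5x+3y+27=0] ∩ [|C−(12, 11)|²=153/2]]
   so C = (33/2, 37/2)

C = (33/2, 37/2)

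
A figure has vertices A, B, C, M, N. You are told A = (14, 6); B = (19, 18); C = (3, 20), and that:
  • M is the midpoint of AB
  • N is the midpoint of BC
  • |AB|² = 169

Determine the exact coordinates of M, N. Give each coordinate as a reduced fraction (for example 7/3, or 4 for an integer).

1. M_x = 33/2  [2·M = A+B = (14, 6)+(19, 18)]
2. M_y = 12  [2·M = A+B = (14, 6)+(19, 18)]
   so M = (33/2, 12)
3. N_x = 11  [2·N = B+C = (19, 18)+(3, 20)]
4. N_y = 19  [2·N = B+C = (19, 18)+(3, 20)]
   so N = (11, 19)

M = (33/2, 12)
N = (11, 19)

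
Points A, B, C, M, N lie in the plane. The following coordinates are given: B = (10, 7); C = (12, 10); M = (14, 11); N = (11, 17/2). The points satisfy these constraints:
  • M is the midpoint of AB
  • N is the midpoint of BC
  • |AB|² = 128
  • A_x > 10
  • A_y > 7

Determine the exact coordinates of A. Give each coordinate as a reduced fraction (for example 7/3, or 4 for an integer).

A = (18, 15)

1. A_x = 18  [A = 2·M−B = 2·(14, 11)−(10, 7)]
2. A_y = 15  [A = 2·M−B = 2·(14, 11)−(10, 7)]
   so A = (18, 15)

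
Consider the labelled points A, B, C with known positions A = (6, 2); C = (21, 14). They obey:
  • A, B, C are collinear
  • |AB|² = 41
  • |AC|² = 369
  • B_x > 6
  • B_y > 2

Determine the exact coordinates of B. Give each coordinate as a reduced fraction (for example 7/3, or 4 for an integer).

1. B_x = 11  [[A, B, C are collinear ⇒ 12x-15y-42=0] ∩ [|B−(6, 2)|²=41]]
2. B_y = 6  [[A, B, C are collinear ⇒ 12x-15y-42=0] ∩ [|B−(6, 2)|²=41]]
   so B = (11, 6)

B = (11, 6)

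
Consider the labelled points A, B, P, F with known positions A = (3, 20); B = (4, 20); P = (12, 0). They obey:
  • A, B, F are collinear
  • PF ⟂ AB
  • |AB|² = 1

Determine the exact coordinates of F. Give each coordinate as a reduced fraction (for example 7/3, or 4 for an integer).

1. F_x = 12  [[A, B, F are collinear ⇒ 1y-20=0] ∩ [PF ⟂ AB ⇒ 1x-12=0]]
2. F_y = 20  [[A, B, F are collinear ⇒ 1y-20=0] ∩ [PF ⟂ AB ⇒ 1x-12=0]]
   so F = (12, 20)

F = (12, 20)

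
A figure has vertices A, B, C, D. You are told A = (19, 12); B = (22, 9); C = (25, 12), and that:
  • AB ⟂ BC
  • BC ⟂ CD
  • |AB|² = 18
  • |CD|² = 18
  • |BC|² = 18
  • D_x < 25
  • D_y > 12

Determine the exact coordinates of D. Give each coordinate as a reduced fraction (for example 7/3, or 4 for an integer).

1. D_x = 22  [[BC ⟂ CD ⇒ 3x+3y-111=0] ∩ [|D−(25, 12)|²=18]]
2. D_y = 15  [[BC ⟂ CD ⇒ 3x+3y-111=0] ∩ [|D−(25, 12)|²=18]]
   so D = (22, 15)

D = (22, 15)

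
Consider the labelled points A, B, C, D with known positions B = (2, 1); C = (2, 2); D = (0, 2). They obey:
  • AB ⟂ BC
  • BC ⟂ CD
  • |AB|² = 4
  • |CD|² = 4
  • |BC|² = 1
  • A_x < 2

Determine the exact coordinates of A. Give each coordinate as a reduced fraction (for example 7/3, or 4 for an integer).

A = (0, 1)

1. A_x = 0  [[AB ⟂ BC ⇒ -1y+1=0] ∩ [|A−(2, 1)|²=4]]
2. A_y = 1  [[AB ⟂ BC ⇒ -1y+1=0] ∩ [|A−(2, 1)|²=4]]
   so A = (0, 1)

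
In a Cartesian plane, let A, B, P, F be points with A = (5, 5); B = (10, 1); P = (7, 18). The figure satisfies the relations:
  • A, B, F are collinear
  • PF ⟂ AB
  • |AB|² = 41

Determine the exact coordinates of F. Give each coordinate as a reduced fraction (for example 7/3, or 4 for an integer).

F = (-5/41, 373/41)

1. F_x = -5/41  [[A, B, F are collinear ⇒ 4x+5y-45=0] ∩ [PF ⟂ AB ⇒ 5x-4y+37=0]]
2. F_y = 373/41  [[A, B, F are collinear ⇒ 4x+5y-45=0] ∩ [PF ⟂ AB ⇒ 5x-4y+37=0]]
   so F = (-5/41, 373/41)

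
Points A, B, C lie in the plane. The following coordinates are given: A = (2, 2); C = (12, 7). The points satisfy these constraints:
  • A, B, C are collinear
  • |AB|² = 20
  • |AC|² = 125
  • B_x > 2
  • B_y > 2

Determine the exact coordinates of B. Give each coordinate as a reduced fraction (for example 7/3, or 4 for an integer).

1. B_x = 6  [[A, B, C are collinear ⇒ 5x-10y+10=0] ∩ [|B−(2, 2)|²=20]]
2. B_y = 4  [[A, B, C are collinear ⇒ 5x-10y+10=0] ∩ [|B−(2, 2)|²=20]]
   so B = (6, 4)

B = (6, 4)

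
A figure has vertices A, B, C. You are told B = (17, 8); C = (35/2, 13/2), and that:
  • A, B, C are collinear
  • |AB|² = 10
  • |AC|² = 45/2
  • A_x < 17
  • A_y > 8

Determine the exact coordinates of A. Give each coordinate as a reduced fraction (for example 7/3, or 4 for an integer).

A = (16, 11)

1. A_x = 16  [[A, B, C are collinear ⇒ 3/2x+1/2y-59/2=0] ∩ [|A−(17, 8)|²=10]]
2. A_y = 11  [[A, B, C are collinear ⇒ 3/2x+1/2y-59/2=0] ∩ [|A−(17, 8)|²=10]]
   so A = (16, 11)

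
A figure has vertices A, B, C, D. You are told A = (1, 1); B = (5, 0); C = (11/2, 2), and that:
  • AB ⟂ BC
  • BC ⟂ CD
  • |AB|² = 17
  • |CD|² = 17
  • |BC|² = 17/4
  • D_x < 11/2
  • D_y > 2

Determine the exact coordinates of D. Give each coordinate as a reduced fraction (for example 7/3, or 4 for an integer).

1. D_x = 3/2  [[BC ⟂ CD ⇒ 1/2x+2y-27/4=0] ∩ [|D−(11/2, 2)|²=17]]
2. D_y = 3  [[BC ⟂ CD ⇒ 1/2x+2y-27/4=0] ∩ [|D−(11/2, 2)|²=17]]
   so D = (3/2, 3)

D = (3/2, 3)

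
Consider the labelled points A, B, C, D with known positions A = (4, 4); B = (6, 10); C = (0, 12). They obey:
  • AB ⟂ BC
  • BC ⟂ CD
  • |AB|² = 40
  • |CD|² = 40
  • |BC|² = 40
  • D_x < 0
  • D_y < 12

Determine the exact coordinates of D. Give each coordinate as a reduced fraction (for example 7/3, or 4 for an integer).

1. D_x = -2  [[BC ⟂ CD ⇒ -6x+2y-24=0] ∩ [|D−(0, 12)|²=40]]
2. D_y = 6  [[BC ⟂ CD ⇒ -6x+2y-24=0] ∩ [|D−(0, 12)|²=40]]
   so D = (-2, 6)

D = (-2, 6)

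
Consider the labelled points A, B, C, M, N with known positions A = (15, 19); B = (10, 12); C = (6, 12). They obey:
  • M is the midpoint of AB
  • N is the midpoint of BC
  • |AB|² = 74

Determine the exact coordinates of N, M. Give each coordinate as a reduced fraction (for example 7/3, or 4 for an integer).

1. M_x = 25/2  [2·M = A+B = (15, 19)+(10, 12)]
2. M_y = 31/2  [2·M = A+B = (15, 19)+(10, 12)]
   so M = (25/2, 31/2)
3. N_x = 8  [2·N = B+C = (10, 12)+(6, 12)]
4. N_y = 12  [2·N = B+C = (10, 12)+(6, 12)]
   so N = (8, 12)

N = (8, 12)
M = (25/2, 31/2)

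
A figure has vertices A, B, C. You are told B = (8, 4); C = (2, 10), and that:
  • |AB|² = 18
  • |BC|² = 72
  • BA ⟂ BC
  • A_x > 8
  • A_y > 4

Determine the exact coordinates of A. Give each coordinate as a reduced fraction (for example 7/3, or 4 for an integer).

A = (11, 7)

1. A_x = 11  [[BA ⟂ BC ⇒ -6x+6y+24=0] ∩ [|A−(8, 4)|²=18]]
2. A_y = 7  [[BA ⟂ BC ⇒ -6x+6y+24=0] ∩ [|A−(8, 4)|²=18]]
   so A = (11, 7)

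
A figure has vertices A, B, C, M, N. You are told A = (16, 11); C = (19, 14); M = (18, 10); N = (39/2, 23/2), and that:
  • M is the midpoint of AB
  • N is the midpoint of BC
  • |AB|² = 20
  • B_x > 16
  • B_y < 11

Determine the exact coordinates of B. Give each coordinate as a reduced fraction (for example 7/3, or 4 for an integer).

B = (20, 9)

1. B_x = 20  [B = 2·M−A = 2·(18, 10)−(16, 11)]
2. B_y = 9  [B = 2·M−A = 2·(18, 10)−(16, 11)]
   so B = (20, 9)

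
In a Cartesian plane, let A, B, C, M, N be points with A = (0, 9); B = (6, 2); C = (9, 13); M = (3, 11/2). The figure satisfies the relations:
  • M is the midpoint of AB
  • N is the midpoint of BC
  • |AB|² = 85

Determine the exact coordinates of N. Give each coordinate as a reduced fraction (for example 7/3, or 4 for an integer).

1. N_x = 15/2  [2·N = B+C = (6, 2)+(9, 13)]
2. N_y = 15/2  [2·N = B+C = (6, 2)+(9, 13)]
   so N = (15/2, 15/2)

N = (15/2, 15/2)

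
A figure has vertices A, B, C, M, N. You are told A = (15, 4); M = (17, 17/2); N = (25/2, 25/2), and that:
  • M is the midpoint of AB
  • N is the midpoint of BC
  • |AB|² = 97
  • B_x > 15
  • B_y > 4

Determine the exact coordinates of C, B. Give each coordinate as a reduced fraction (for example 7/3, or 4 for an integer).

C = (6, 12)
B = (19, 13)

1. B_x = 19  [B = 2·M−A = 2·(17, 17/2)−(15, 4)]
2. B_y = 13  [B = 2·M−A = 2·(17, 17/2)−(15, 4)]
   so B = (19, 13)
3. C_x = 6  [C = 2·N−B = 2·(25/2, 25/2)−(19, 13)]
4. C_y = 12  [C = 2·N−B = 2·(25/2, 25/2)−(19, 13)]
   so C = (6, 12)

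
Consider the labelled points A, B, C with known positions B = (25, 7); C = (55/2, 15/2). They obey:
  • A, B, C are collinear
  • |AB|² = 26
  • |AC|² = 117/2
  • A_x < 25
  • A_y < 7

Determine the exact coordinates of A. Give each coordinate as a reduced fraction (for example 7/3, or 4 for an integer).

A = (20, 6)

1. A_x = 20  [[A, B, C are collinear ⇒ -1/2x+5/2y-5=0] ∩ [|A−(25, 7)|²=26]]
2. A_y = 6  [[A, B, C are collinear ⇒ -1/2x+5/2y-5=0] ∩ [|A−(25, 7)|²=26]]
   so A = (20, 6)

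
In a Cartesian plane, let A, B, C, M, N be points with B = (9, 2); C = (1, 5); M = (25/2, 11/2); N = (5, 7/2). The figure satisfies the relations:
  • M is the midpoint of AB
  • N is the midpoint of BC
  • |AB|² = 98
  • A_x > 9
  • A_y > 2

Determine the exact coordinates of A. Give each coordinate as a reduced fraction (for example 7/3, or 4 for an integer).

A = (16, 9)

1. A_x = 16  [A = 2·M−B = 2·(25/2, 11/2)−(9, 2)]
2. A_y = 9  [A = 2·M−B = 2·(25/2, 11/2)−(9, 2)]
   so A = (16, 9)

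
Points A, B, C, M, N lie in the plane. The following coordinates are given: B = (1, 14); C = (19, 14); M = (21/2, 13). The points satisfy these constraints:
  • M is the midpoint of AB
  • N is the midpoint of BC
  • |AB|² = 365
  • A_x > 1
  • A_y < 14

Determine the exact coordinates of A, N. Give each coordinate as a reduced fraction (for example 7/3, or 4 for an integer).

A = (20, 12)
N = (10, 14)

1. A_x = 20  [A = 2·M−B = 2·(21/2, 13)−(1, 14)]
2. A_y = 12  [A = 2·M−B = 2·(21/2, 13)−(1, 14)]
   so A = (20, 12)
3. N_x = 10  [2·N = B+C = (1, 14)+(19, 14)]
4. N_y = 14  [2·N = B+C = (1, 14)+(19, 14)]
   so N = (10, 14)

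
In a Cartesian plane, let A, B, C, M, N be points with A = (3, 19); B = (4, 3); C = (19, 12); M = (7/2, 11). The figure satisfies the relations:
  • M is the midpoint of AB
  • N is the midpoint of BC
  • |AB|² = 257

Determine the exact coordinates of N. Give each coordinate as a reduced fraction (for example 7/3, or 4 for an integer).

1. N_x = 23/2  [2·N = B+C = (4, 3)+(19, 12)]
2. N_y = 15/2  [2·N = B+C = (4, 3)+(19, 12)]
   so N = (23/2, 15/2)

N = (23/2, 15/2)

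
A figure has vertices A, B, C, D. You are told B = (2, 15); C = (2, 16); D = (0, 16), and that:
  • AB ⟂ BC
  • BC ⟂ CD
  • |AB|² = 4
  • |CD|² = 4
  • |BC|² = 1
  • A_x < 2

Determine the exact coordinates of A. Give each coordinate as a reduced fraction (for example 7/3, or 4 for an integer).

1. A_x = 0  [[AB ⟂ BC ⇒ -1y+15=0] ∩ [|A−(2, 15)|²=4]]
2. A_y = 15  [[AB ⟂ BC ⇒ -1y+15=0] ∩ [|A−(2, 15)|²=4]]
   so A = (0, 15)

A = (0, 15)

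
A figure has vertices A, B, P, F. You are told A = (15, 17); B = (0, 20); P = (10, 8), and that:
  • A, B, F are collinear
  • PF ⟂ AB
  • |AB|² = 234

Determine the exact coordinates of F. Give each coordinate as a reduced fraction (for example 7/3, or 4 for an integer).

F = (155/13, 229/13)

1. F_x = 155/13  [[A, B, F are collinear ⇒ -3x-15y+300=0] ∩ [PF ⟂ AB ⇒ -15x+3y+126=0]]
2. F_y = 229/13  [[A, B, F are collinear ⇒ -3x-15y+300=0] ∩ [PF ⟂ AB ⇒ -15x+3y+126=0]]
   so F = (155/13, 229/13)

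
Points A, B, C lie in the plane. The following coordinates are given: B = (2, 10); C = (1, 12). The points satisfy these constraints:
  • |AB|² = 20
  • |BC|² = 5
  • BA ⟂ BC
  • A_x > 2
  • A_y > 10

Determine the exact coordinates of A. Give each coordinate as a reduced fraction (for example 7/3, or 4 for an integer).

A = (6, 12)

1. A_x = 6  [[BA ⟂ BC ⇒ -1x+2y-18=0] ∩ [|A−(2, 10)|²=20]]
2. A_y = 12  [[BA ⟂ BC ⇒ -1x+2y-18=0] ∩ [|A−(2, 10)|²=20]]
   so A = (6, 12)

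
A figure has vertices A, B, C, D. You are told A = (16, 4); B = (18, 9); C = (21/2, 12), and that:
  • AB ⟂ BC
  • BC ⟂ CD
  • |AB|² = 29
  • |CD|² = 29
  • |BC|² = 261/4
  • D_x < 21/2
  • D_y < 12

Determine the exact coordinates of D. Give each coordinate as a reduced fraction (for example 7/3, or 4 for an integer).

D = (17/2, 7)

1. D_x = 17/2  [[BC ⟂ CD ⇒ -15/2x+3y+171/4=0] ∩ [|D−(21/2, 12)|²=29]]
2. D_y = 7  [[BC ⟂ CD ⇒ -15/2x+3y+171/4=0] ∩ [|D−(21/2, 12)|²=29]]
   so D = (17/2, 7)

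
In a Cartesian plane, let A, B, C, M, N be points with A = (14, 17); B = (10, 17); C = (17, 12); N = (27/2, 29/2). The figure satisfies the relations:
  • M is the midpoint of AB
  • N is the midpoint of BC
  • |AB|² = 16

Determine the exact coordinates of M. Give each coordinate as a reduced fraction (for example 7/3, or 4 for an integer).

M = (12, 17)

1. M_x = 12  [2·M = A+B = (14, 17)+(10, 17)]
2. M_y = 17  [2·M = A+B = (14, 17)+(10, 17)]
   so M = (12, 17)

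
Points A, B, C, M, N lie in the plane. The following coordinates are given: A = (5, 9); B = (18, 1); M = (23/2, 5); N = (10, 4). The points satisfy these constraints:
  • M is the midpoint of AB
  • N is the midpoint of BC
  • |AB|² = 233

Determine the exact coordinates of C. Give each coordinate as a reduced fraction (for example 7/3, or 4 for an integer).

1. C_x = 2  [C = 2·N−B = 2·(10, 4)−(18, 1)]
2. C_y = 7  [C = 2·N−B = 2·(10, 4)−(18, 1)]
   so C = (2, 7)

C = (2, 7)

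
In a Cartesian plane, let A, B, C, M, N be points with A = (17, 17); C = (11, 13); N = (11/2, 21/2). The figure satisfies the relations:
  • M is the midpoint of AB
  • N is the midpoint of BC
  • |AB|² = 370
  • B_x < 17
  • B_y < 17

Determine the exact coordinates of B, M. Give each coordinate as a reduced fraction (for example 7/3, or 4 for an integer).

B = (0, 8)
M = (17/2, 25/2)

1. B_x = 0  [B = 2·N−C = 2·(11/2, 21/2)−(11, 13)]
2. B_y = 8  [B = 2·N−C = 2·(11/2, 21/2)−(11, 13)]
   so B = (0, 8)
3. M_x = 17/2  [2·M = A+B = (17, 17)+(0, 8)]
4. M_y = 25/2  [2·M = A+B = (17, 17)+(0, 8)]
   so M = (17/2, 25/2)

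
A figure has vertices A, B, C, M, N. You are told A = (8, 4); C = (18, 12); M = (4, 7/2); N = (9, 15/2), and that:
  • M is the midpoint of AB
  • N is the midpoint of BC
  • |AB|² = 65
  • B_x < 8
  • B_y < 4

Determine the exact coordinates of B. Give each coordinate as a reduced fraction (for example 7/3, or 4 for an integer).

B = (0, 3)

1. B_x = 0  [B = 2·M−A = 2·(4, 7/2)−(8, 4)]
2. B_y = 3  [B = 2·M−A = 2·(4, 7/2)−(8, 4)]
   so B = (0, 3)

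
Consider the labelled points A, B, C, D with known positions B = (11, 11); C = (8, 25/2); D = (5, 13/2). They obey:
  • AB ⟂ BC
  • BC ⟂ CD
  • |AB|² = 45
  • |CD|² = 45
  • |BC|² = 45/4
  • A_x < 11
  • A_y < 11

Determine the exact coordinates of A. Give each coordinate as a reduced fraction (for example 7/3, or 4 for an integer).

1. A_x = 8  [[AB ⟂ BC ⇒ 3x-3/2y-33/2=0] ∩ [|A−(11, 11)|²=45]]
2. A_y = 5  [[AB ⟂ BC ⇒ 3x-3/2y-33/2=0] ∩ [|A−(11, 11)|²=45]]
   so A = (8, 5)

A = (8, 5)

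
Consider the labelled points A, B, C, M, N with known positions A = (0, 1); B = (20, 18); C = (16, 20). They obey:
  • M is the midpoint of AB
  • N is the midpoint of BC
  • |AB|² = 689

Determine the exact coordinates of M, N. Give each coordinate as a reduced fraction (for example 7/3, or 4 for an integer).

1. M_x = 10  [2·M = A+B = (0, 1)+(20, 18)]
2. M_y = 19/2  [2·M = A+B = (0, 1)+(20, 18)]
   so M = (10, 19/2)
3. N_x = 18  [2·N = B+C = (20, 18)+(16, 20)]
4. N_y = 19  [2·N = B+C = (20, 18)+(16, 20)]
   so N = (18, 19)

M = (10, 19/2)
N = (18, 19)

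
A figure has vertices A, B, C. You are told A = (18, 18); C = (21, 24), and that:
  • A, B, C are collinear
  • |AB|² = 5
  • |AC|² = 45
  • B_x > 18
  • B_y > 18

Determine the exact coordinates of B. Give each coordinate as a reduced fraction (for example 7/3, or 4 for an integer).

B = (19, 20)

1. B_x = 19  [[A, B, C are collinear ⇒ 6x-3y-54=0] ∩ [|B−(18, 18)|²=5]]
2. B_y = 20  [[A, B, C are collinear ⇒ 6x-3y-54=0] ∩ [|B−(18, 18)|²=5]]
   so B = (19, 20)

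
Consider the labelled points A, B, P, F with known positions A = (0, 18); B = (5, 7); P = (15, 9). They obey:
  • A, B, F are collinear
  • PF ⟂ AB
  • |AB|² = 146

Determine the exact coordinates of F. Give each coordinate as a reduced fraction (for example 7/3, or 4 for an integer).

F = (435/73, 357/73)

1. F_x = 435/73  [[A, B, F are collinear ⇒ 11x+5y-90=0] ∩ [PF ⟂ AB ⇒ 5x-11y+24=0]]
2. F_y = 357/73  [[A, B, F are collinear ⇒ 11x+5y-90=0] ∩ [PF ⟂ AB ⇒ 5x-11y+24=0]]
   so F = (435/73, 357/73)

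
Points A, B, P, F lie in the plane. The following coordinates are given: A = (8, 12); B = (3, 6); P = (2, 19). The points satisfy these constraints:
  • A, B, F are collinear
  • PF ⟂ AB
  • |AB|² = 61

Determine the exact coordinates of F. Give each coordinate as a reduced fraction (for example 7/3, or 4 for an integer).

1. F_x = 548/61  [[A, B, F are collinear ⇒ 6x-5y+12=0] ∩ [PF ⟂ AB ⇒ -5x-6y+124=0]]
2. F_y = 804/61  [[A, B, F are collinear ⇒ 6x-5y+12=0] ∩ [PF ⟂ AB ⇒ -5x-6y+124=0]]
   so F = (548/61, 804/61)

F = (548/61, 804/61)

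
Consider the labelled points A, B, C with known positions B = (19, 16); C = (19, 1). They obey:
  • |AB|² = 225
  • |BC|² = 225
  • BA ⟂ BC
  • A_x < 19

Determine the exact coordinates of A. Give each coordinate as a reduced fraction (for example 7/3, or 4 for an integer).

A = (4, 16)

1. A_x = 4  [[BA ⟂ BC ⇒ -15y+240=0] ∩ [|A−(19, 16)|²=225]]
2. A_y = 16  [[BA ⟂ BC ⇒ -15y+240=0] ∩ [|A−(19, 16)|²=225]]
   so A = (4, 16)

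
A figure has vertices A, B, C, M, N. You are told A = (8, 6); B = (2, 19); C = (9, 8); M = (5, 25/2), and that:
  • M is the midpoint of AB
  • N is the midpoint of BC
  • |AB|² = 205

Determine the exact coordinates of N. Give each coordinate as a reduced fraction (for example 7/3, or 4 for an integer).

N = (11/2, 27/2)

1. N_x = 11/2  [2·N = B+C = (2, 19)+(9, 8)]
2. N_y = 27/2  [2·N = B+C = (2, 19)+(9, 8)]
   so N = (11/2, 27/2)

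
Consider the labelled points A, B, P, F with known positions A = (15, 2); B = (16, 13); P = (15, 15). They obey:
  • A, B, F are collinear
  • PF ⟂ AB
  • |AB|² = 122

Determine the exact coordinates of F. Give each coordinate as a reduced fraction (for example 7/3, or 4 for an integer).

1. F_x = 1973/122  [[A, B, F are collinear ⇒ -11x+1y+163=0] ∩ [PF ⟂ AB ⇒ 1x+11y-180=0]]
2. F_y = 1817/122  [[A, B, F are collinear ⇒ -11x+1y+163=0] ∩ [PF ⟂ AB ⇒ 1x+11y-180=0]]
   so F = (1973/122, 1817/122)

F = (1973/122, 1817/122)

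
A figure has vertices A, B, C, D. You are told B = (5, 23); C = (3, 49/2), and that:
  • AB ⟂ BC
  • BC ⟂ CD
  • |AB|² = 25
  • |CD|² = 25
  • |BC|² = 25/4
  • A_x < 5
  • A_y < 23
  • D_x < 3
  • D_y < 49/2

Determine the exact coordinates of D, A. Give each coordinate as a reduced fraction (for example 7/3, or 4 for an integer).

1. D_x = 0  [[BC ⟂ CD ⇒ -2x+3/2y-123/4=0] ∩ [|D−(3, 49/2)|²=25]]
2. D_y = 41/2  [[BC ⟂ CD ⇒ -2x+3/2y-123/4=0] ∩ [|D−(3, 49/2)|²=25]]
   so D = (0, 41/2)
3. A_x = 2  [[AB ⟂ BC ⇒ 2x-3/2y+49/2=0] ∩ [|A−(5, 23)|²=25]]
4. A_y = 19  [[AB ⟂ BC ⇒ 2x-3/2y+49/2=0] ∩ [|A−(5, 23)|²=25]]
   so A = (2, 19)

D = (0, 41/2)
A = (2, 19)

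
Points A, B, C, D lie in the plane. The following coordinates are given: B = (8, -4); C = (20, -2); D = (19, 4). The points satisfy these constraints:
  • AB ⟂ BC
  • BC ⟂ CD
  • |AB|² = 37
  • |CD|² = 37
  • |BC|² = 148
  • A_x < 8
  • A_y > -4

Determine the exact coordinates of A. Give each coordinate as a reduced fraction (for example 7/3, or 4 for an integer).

A = (7, 2)

1. A_x = 7  [[AB ⟂ BC ⇒ -12x-2y+88=0] ∩ [|A−(8, -4)|²=37]]
2. A_y = 2  [[AB ⟂ BC ⇒ -12x-2y+88=0] ∩ [|A−(8, -4)|²=37]]
   so A = (7, 2)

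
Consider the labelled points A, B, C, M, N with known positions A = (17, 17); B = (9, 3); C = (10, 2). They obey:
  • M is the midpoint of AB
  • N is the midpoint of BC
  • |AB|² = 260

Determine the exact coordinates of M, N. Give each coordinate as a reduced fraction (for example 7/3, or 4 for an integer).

M = (13, 10)
N = (19/2, 5/2)

1. M_x = 13  [2·M = A+B = (17, 17)+(9, 3)]
2. M_y = 10  [2·M = A+B = (17, 17)+(9, 3)]
   so M = (13, 10)
3. N_x = 19/2  [2·N = B+C = (9, 3)+(10, 2)]
4. N_y = 5/2  [2·N = B+C = (9, 3)+(10, 2)]
   so N = (19/2, 5/2)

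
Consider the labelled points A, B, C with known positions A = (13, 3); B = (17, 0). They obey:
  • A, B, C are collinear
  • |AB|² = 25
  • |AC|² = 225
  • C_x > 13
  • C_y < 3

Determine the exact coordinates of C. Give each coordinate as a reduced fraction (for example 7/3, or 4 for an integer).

1. C_x = 25  [[A, B, C are collinear ⇒ 3x+4y-51=0] ∩ [|C−(13, 3)|²=225]]
2. C_y = -6  [[A, B, C are collinear ⇒ 3x+4y-51=0] ∩ [|C−(13, 3)|²=225]]
   so C = (25, -6)

C = (25, -6)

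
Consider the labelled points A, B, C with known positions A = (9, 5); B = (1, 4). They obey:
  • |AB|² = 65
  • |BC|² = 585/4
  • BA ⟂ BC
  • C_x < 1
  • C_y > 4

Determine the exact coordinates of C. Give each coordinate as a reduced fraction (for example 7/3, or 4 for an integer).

1. C_x = -1/2  [[BA ⟂ BC ⇒ 8x+1y-12=0] ∩ [|C−(1, 4)|²=585/4]]
2. C_y = 16  [[BA ⟂ BC ⇒ 8x+1y-12=0] ∩ [|C−(1, 4)|²=585/4]]
   so C = (-1/2, 16)

C = (-1/2, 16)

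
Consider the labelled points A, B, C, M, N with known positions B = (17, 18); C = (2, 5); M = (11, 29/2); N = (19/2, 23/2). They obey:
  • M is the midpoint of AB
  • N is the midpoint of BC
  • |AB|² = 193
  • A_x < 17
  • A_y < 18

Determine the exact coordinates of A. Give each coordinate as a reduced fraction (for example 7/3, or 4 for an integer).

1. A_x = 5  [A = 2·M−B = 2·(11, 29/2)−(17, 18)]
2. A_y = 11  [A = 2·M−B = 2·(11, 29/2)−(17, 18)]
   so A = (5, 11)

A = (5, 11)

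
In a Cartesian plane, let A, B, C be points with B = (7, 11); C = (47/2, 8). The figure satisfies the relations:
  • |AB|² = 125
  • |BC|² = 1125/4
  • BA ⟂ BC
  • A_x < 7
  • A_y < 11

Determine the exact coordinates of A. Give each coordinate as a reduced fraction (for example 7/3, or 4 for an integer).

A = (5, 0)

1. A_x = 5  [[BA ⟂ BC ⇒ 33/2x-3y-165/2=0] ∩ [|A−(7, 11)|²=125]]
2. A_y = 0  [[BA ⟂ BC ⇒ 33/2x-3y-165/2=0] ∩ [|A−(7, 11)|²=125]]
   so A = (5, 0)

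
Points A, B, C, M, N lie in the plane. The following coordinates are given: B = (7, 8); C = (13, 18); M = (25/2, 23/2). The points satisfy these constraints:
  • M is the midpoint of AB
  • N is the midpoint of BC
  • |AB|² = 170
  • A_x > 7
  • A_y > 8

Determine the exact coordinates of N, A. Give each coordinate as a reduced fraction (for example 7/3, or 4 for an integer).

1. A_x = 18  [A = 2·M−B = 2·(25/2, 23/2)−(7, 8)]
2. A_y = 15  [A = 2·M−B = 2·(25/2, 23/2)−(7, 8)]
   so A = (18, 15)
3. N_x = 10  [2·N = B+C = (7, 8)+(13, 18)]
4. N_y = 13  [2·N = B+C = (7, 8)+(13, 18)]
   so N = (10, 13)

N = (10, 13)
A = (18, 15)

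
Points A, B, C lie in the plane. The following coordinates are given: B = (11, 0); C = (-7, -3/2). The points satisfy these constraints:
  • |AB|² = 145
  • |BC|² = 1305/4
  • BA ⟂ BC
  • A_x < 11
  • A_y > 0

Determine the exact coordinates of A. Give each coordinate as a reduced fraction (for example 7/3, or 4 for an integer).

A = (10, 12)

1. A_x = 10  [[BA ⟂ BC ⇒ -18x-3/2y+198=0] ∩ [|A−(11, 0)|²=145]]
2. A_y = 12  [[BA ⟂ BC ⇒ -18x-3/2y+198=0] ∩ [|A−(11, 0)|²=145]]
   so A = (10, 12)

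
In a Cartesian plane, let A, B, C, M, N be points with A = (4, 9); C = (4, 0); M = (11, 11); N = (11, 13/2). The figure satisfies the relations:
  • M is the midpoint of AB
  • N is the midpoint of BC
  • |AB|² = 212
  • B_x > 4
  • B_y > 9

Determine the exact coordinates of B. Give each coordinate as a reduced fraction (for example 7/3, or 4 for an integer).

1. B_x = 18  [B = 2·M−A = 2·(11, 11)−(4, 9)]
2. B_y = 13  [B = 2·M−A = 2·(11, 11)−(4, 9)]
   so B = (18, 13)

B = (18, 13)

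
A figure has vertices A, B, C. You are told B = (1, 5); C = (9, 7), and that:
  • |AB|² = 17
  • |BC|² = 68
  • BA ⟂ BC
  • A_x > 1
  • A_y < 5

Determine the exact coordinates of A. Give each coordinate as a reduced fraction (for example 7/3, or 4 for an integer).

A = (2, 1)

1. A_x = 2  [[BA ⟂ BC ⇒ 8x+2y-18=0] ∩ [|A−(1, 5)|²=17]]
2. A_y = 1  [[BA ⟂ BC ⇒ 8x+2y-18=0] ∩ [|A−(1, 5)|²=17]]
   so A = (2, 1)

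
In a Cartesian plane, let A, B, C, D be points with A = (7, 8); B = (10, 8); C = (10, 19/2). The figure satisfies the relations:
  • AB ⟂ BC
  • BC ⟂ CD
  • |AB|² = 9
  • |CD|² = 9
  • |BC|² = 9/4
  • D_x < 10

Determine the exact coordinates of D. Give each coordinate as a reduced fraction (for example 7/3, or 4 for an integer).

D = (7, 19/2)

1. D_x = 7  [[BC ⟂ CD ⇒ 3/2y-57/4=0] ∩ [|D−(10, 19/2)|²=9]]
2. D_y = 19/2  [[BC ⟂ CD ⇒ 3/2y-57/4=0] ∩ [|D−(10, 19/2)|²=9]]
   so D = (7, 19/2)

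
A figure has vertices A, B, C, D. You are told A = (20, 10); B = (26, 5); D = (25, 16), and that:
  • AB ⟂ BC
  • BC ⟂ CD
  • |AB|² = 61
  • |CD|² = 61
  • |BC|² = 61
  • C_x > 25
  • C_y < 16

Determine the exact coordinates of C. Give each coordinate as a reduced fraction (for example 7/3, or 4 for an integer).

1. C_x = 31  [[AB ⟂ BC ⇒ 6x-5y-131=0] ∩ [|C−(25, 16)|²=61]]
2. C_y = 11  [[AB ⟂ BC ⇒ 6x-5y-131=0] ∩ [|C−(25, 16)|²=61]]
   so C = (31, 11)

C = (31, 11)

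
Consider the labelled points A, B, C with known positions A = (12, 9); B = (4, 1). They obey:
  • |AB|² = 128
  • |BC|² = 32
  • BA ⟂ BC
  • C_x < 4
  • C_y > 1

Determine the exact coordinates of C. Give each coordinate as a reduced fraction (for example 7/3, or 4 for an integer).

1. C_x = 0  [[BA ⟂ BC ⇒ 8x+8y-40=0] ∩ [|C−(4, 1)|²=32]]
2. C_y = 5  [[BA ⟂ BC ⇒ 8x+8y-40=0] ∩ [|C−(4, 1)|²=32]]
   so C = (0, 5)

C = (0, 5)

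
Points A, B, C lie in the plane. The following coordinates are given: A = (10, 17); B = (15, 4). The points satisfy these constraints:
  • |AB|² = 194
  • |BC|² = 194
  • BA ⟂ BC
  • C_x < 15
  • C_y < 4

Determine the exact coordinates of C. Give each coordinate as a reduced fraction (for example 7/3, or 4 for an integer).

1. C_x = 2  [[BA ⟂ BC ⇒ -5x+13y+23=0] ∩ [|C−(15, 4)|²=194]]
2. C_y = -1  [[BA ⟂ BC ⇒ -5x+13y+23=0] ∩ [|C−(15, 4)|²=194]]
   so C = (2, -1)

C = (2, -1)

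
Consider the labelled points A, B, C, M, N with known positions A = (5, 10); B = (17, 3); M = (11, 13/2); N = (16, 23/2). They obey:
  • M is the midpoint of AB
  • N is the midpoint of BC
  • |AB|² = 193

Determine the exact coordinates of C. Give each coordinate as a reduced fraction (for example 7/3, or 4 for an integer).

1. C_x = 15  [C = 2·N−B = 2·(16, 23/2)−(17, 3)]
2. C_y = 20  [C = 2·N−B = 2·(16, 23/2)−(17, 3)]
   so C = (15, 20)

C = (15, 20)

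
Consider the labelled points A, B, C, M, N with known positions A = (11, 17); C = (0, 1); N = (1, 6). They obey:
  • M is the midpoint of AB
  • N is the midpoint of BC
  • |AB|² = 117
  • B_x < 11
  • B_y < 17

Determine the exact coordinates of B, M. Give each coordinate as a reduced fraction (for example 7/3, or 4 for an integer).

1. B_x = 2  [B = 2·N−C = 2·(1, 6)−(0, 1)]
2. B_y = 11  [B = 2·N−C = 2·(1, 6)−(0, 1)]
   so B = (2, 11)
3. M_x = 13/2  [2·M = A+B = (11, 17)+(2, 11)]
4. M_y = 14  [2·M = A+B = (11, 17)+(2, 11)]
   so M = (13/2, 14)

B = (2, 11)
M = (13/2, 14)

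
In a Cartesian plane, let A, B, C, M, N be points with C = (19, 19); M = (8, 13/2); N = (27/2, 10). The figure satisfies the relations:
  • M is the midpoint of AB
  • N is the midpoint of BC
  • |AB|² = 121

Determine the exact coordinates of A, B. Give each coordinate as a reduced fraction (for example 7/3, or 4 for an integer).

A = (8, 12)
B = (8, 1)

1. B_x = 8  [B = 2·N−C = 2·(27/2, 10)−(19, 19)]
2. B_y = 1  [B = 2·N−C = 2·(27/2, 10)−(19, 19)]
   so B = (8, 1)
3. A_x = 8  [A = 2·M−B = 2·(8, 13/2)−(8, 1)]
4. A_y = 12  [A = 2·M−B = 2·(8, 13/2)−(8, 1)]
   so A = (8, 12)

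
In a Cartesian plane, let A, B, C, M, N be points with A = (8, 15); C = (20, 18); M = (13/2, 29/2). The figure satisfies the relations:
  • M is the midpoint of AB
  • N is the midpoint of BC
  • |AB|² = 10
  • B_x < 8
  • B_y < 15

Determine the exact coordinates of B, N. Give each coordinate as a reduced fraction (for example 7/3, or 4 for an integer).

B = (5, 14)
N = (25/2, 16)

1. B_x = 5  [B = 2·M−A = 2·(13/2, 29/2)−(8, 15)]
2. B_y = 14  [B = 2·M−A = 2·(13/2, 29/2)−(8, 15)]
   so B = (5, 14)
3. N_x = 25/2  [2·N = B+C = (5, 14)+(20, 18)]
4. N_y = 16  [2·N = B+C = (5, 14)+(20, 18)]
   so N = (25/2, 16)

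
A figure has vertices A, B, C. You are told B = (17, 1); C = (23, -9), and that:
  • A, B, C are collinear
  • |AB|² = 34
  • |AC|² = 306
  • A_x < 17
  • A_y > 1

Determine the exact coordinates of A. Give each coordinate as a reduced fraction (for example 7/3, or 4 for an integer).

1. A_x = 14  [[A, B, C are collinear ⇒ 10x+6y-176=0] ∩ [|A−(17, 1)|²=34]]
2. A_y = 6  [[A, B, C are collinear ⇒ 10x+6y-176=0] ∩ [|A−(17, 1)|²=34]]
   so A = (14, 6)

A = (14, 6)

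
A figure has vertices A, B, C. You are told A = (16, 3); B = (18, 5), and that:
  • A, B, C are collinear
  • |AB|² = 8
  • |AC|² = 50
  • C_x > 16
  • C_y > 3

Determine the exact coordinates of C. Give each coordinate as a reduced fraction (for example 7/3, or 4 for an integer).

C = (21, 8)

1. C_x = 21  [[A, B, C are collinear ⇒ -2x+2y+26=0] ∩ [|C−(16, 3)|²=50]]
2. C_y = 8  [[A, B, C are collinear ⇒ -2x+2y+26=0] ∩ [|C−(16, 3)|²=50]]
   so C = (21, 8)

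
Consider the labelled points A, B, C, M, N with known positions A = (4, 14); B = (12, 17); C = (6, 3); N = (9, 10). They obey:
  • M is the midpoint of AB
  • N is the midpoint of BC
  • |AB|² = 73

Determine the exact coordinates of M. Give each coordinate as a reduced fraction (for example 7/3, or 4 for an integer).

M = (8, 31/2)

1. M_x = 8  [2·M = A+B = (4, 14)+(12, 17)]
2. M_y = 31/2  [2·M = A+B = (4, 14)+(12, 17)]
   so M = (8, 31/2)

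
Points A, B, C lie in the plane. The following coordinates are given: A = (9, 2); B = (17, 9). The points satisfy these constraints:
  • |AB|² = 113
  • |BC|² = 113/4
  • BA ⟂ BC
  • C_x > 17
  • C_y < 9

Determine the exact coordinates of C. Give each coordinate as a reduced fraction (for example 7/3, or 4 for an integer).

1. C_x = 41/2  [[BA ⟂ BC ⇒ -8x-7y+199=0] ∩ [|C−(17, 9)|²=113/4]]
2. C_y = 5  [[BA ⟂ BC ⇒ -8x-7y+199=0] ∩ [|C−(17, 9)|²=113/4]]
   so C = (41/2, 5)

C = (41/2, 5)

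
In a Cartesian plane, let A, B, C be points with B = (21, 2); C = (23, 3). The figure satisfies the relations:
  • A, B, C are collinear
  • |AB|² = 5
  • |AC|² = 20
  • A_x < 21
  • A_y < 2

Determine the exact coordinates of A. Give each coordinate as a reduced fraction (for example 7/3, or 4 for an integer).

1. A_x = 19  [[A, B, C are collinear ⇒ -1x+2y+17=0] ∩ [|A−(21, 2)|²=5]]
2. A_y = 1  [[A, B, C are collinear ⇒ -1x+2y+17=0] ∩ [|A−(21, 2)|²=5]]
   so A = (19, 1)

A = (19, 1)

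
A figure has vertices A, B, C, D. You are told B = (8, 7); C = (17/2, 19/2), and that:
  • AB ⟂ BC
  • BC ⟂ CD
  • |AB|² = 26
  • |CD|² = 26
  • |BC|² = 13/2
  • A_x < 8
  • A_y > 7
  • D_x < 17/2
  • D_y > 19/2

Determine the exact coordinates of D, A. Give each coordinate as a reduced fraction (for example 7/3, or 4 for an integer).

1. D_x = 7/2  [[BC ⟂ CD ⇒ 1/2x+5/2y-28=0] ∩ [|D−(17/2, 19/2)|²=26]]
2. D_y = 21/2  [[BC ⟂ CD ⇒ 1/2x+5/2y-28=0] ∩ [|D−(17/2, 19/2)|²=26]]
   so D = (7/2, 21/2)
3. A_x = 3  [[AB ⟂ BC ⇒ -1/2x-5/2y+43/2=0] ∩ [|A−(8, 7)|²=26]]
4. A_y = 8  [[AB ⟂ BC ⇒ -1/2x-5/2y+43/2=0] ∩ [|A−(8, 7)|²=26]]
   so A = (3, 8)

D = (7/2, 21/2)
A = (3, 8)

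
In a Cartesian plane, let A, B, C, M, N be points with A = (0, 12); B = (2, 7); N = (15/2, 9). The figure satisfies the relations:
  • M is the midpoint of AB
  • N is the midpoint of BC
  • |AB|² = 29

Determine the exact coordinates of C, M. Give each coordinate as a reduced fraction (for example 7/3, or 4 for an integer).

C = (13, 11)
M = (1, 19/2)

1. M_x = 1  [2·M = A+B = (0, 12)+(2, 7)]
2. M_y = 19/2  [2·M = A+B = (0, 12)+(2, 7)]
   so M = (1, 19/2)
3. C_x = 13  [C = 2·N−B = 2·(15/2, 9)−(2, 7)]
4. C_y = 11  [C = 2·N−B = 2·(15/2, 9)−(2, 7)]
   so C = (13, 11)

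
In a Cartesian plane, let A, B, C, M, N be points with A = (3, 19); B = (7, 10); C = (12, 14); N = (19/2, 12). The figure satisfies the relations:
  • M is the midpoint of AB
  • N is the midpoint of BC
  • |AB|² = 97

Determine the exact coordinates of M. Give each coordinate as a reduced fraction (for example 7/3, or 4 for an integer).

M = (5, 29/2)

1. M_x = 5  [2·M = A+B = (3, 19)+(7, 10)]
2. M_y = 29/2  [2·M = A+B = (3, 19)+(7, 10)]
   so M = (5, 29/2)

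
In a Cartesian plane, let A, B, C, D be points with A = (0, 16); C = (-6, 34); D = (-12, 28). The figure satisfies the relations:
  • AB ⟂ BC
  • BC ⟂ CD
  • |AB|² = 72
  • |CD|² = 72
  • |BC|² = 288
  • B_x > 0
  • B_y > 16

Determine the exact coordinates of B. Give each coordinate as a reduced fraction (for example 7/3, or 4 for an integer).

1. B_x = 6  [[BC ⟂ CD ⇒ 6x+6y-168=0] ∩ [|B−(0, 16)|²=72]]
2. B_y = 22  [[BC ⟂ CD ⇒ 6x+6y-168=0] ∩ [|B−(0, 16)|²=72]]
   so B = (6, 22)

B = (6, 22)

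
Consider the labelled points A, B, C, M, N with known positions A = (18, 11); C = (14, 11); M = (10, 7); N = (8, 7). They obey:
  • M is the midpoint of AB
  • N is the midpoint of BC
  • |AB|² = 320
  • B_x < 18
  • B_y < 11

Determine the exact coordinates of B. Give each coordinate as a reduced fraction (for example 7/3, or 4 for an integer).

1. B_x = 2  [B = 2·M−A = 2·(10, 7)−(18, 11)]
2. B_y = 3  [B = 2·M−A = 2·(10, 7)−(18, 11)]
   so B = (2, 3)

B = (2, 3)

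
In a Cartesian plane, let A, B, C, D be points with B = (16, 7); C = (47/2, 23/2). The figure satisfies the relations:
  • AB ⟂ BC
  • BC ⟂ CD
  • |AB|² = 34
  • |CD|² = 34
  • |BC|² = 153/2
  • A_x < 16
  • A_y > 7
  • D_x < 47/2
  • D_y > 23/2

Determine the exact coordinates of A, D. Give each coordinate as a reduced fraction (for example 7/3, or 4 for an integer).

A = (13, 12)
D = (41/2, 33/2)

1. A_x = 13  [[AB ⟂ BC ⇒ -15/2x-9/2y+303/2=0] ∩ [|A−(16, 7)|²=34]]
2. A_y = 12  [[AB ⟂ BC ⇒ -15/2x-9/2y+303/2=0] ∩ [|A−(16, 7)|²=34]]
   so A = (13, 12)
3. D_x = 41/2  [[BC ⟂ CD ⇒ 15/2x+9/2y-228=0] ∩ [|D−(47/2, 23/2)|²=34]]
4. D_y = 33/2  [[BC ⟂ CD ⇒ 15/2x+9/2y-228=0] ∩ [|D−(47/2, 23/2)|²=34]]
   so D = (41/2, 33/2)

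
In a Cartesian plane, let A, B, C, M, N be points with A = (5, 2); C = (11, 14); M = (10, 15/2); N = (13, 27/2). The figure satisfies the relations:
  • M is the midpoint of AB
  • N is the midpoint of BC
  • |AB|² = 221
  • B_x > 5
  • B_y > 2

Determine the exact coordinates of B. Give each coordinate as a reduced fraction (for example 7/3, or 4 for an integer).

1. B_x = 15  [B = 2·M−A = 2·(10, 15/2)−(5, 2)]
2. B_y = 13  [B = 2·M−A = 2·(10, 15/2)−(5, 2)]
   so B = (15, 13)

B = (15, 13)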